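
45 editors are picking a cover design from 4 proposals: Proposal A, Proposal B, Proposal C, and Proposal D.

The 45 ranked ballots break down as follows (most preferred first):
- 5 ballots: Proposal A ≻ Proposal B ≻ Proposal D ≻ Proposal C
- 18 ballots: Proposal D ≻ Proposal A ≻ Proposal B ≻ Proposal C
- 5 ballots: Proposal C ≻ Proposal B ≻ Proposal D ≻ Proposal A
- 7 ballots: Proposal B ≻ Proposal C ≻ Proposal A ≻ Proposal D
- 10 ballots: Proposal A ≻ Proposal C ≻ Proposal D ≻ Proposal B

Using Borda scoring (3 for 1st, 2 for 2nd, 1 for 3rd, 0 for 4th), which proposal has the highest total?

Proposal A: 5×3 + 18×2 + 5×0 + 7×1 + 10×3 = 88
Proposal B: 5×2 + 18×1 + 5×2 + 7×3 + 10×0 = 59
Proposal C: 5×0 + 18×0 + 5×3 + 7×2 + 10×2 = 49
Proposal D: 5×1 + 18×3 + 5×1 + 7×0 + 10×1 = 74

Proposal A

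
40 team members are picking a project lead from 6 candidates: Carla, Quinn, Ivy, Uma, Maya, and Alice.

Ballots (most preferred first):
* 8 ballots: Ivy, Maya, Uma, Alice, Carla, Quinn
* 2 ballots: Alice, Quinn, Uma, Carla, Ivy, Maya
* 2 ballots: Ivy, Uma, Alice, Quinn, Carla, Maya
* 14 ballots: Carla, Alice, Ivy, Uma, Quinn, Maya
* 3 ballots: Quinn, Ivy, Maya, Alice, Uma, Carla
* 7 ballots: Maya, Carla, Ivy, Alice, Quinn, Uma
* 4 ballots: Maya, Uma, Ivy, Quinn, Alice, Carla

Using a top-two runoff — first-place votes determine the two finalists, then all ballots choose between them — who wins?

Maya

Round 1 first-place votes: Carla 14, Quinn 3, Ivy 10, Uma 0, Maya 11, Alice 2. Carla and Maya advance.
Runoff: Carla is ranked above Maya on 18 ballots, Maya above Carla on 22.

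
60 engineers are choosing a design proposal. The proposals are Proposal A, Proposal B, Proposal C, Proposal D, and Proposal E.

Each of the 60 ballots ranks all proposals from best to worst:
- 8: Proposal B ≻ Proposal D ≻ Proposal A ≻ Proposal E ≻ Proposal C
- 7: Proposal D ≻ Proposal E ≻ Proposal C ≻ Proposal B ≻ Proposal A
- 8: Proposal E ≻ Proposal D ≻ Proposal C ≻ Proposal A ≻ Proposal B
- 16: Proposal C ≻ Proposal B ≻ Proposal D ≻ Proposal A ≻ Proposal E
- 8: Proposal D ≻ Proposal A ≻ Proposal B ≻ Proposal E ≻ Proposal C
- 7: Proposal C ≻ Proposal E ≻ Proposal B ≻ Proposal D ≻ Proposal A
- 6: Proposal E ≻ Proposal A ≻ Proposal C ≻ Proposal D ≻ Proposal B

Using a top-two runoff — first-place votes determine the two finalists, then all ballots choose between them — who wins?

Round 1 first-place votes: Proposal A 0, Proposal B 8, Proposal C 23, Proposal D 15, Proposal E 14. Proposal C and Proposal D advance.
Runoff: Proposal C is ranked above Proposal D on 29 ballots, Proposal D above Proposal C on 31.

Proposal D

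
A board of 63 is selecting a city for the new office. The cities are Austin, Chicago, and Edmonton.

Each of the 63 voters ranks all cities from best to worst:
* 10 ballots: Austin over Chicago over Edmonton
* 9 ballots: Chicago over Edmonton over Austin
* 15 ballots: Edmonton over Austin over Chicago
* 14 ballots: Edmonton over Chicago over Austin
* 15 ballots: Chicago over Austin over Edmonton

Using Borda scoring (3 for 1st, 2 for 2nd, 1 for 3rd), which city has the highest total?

Austin: 10×3 + 9×1 + 15×2 + 14×1 + 15×2 = 113
Chicago: 10×2 + 9×3 + 15×1 + 14×2 + 15×3 = 135
Edmonton: 10×1 + 9×2 + 15×3 + 14×3 + 15×1 = 130

Chicago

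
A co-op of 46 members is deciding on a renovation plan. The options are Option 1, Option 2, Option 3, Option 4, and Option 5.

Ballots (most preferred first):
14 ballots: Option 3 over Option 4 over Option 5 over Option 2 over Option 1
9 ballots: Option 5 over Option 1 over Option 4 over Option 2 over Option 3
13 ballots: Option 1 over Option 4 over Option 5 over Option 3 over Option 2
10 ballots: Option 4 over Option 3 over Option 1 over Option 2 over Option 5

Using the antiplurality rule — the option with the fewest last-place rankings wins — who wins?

Option 4

Last-place votes: Option 1 14, Option 2 13, Option 3 9, Option 4 0, Option 5 10.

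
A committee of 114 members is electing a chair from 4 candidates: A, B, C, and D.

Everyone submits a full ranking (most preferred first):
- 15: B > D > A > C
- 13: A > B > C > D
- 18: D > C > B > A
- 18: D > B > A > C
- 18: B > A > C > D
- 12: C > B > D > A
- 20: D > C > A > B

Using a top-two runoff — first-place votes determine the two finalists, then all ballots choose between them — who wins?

Round 1 first-place votes: A 13, B 33, C 12, D 56. D and B advance.
Runoff: D is ranked above B on 56 ballots, B above D on 58.

B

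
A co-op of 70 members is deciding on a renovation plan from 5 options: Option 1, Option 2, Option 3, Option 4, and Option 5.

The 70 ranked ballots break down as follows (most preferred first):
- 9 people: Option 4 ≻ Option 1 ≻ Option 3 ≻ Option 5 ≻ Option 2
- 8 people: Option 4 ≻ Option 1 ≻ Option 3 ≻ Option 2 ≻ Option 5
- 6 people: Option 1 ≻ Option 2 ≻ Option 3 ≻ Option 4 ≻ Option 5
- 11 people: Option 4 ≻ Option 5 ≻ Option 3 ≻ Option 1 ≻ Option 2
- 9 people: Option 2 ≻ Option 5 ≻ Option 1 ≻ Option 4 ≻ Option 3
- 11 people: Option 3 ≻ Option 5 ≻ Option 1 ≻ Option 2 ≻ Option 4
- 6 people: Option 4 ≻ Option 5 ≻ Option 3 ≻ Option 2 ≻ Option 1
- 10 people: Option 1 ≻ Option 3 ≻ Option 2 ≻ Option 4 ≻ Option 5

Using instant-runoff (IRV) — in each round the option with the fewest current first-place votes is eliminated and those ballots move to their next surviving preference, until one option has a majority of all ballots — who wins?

Option 1

Round 1: Option 1 16, Option 2 9, Option 3 11, Option 4 34, Option 5 0. Option 5 eliminated.
Round 2: Option 1 16, Option 2 9, Option 3 11, Option 4 34. Option 2 eliminated.
Round 3: Option 1 25, Option 3 11, Option 4 34. Option 3 eliminated.
Round 4: Option 1 36, Option 4 34. Option 1 has a majority (≥36).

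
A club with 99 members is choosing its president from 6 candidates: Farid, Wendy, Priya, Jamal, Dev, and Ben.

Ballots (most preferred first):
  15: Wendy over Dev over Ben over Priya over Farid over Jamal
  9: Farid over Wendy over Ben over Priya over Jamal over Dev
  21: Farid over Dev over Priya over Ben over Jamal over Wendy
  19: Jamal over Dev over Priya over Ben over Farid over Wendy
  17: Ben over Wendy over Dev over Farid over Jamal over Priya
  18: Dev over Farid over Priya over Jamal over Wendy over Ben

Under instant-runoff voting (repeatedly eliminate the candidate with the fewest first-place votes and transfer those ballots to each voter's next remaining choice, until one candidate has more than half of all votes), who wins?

Dev

Round 1: Farid 30, Wendy 15, Priya 0, Jamal 19, Dev 18, Ben 17. Priya eliminated.
Round 2: Farid 30, Wendy 15, Jamal 19, Dev 18, Ben 17. Wendy eliminated.
Round 3: Farid 30, Jamal 19, Dev 33, Ben 17. Ben eliminated.
Round 4: Farid 30, Jamal 19, Dev 50. Dev has a majority (≥50).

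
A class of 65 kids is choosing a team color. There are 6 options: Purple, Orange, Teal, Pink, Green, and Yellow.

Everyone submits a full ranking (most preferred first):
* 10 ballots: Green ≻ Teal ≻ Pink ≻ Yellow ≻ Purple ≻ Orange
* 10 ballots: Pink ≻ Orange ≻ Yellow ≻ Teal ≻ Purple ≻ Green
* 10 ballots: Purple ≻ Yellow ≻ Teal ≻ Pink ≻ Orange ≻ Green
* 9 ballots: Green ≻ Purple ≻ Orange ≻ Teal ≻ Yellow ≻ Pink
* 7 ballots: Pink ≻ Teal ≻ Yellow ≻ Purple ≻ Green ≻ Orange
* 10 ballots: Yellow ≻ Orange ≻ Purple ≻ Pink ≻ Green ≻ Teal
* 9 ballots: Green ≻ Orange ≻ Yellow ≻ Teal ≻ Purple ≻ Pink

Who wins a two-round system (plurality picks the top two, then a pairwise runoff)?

Pink

Round 1 first-place votes: Purple 10, Orange 0, Teal 0, Pink 17, Green 28, Yellow 10. Green and Pink advance.
Runoff: Green is ranked above Pink on 28 ballots, Pink above Green on 37.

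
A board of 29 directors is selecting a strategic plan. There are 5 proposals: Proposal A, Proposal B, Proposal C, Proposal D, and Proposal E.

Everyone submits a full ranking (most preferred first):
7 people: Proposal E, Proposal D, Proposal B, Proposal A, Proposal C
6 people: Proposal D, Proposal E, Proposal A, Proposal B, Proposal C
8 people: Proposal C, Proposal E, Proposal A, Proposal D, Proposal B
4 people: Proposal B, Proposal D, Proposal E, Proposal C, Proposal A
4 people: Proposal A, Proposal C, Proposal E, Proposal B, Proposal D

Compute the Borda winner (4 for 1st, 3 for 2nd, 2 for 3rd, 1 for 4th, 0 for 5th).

Proposal A: 7×1 + 6×2 + 8×2 + 4×0 + 4×4 = 51
Proposal B: 7×2 + 6×1 + 8×0 + 4×4 + 4×1 = 40
Proposal C: 7×0 + 6×0 + 8×4 + 4×1 + 4×3 = 48
Proposal D: 7×3 + 6×4 + 8×1 + 4×3 + 4×0 = 65
Proposal E: 7×4 + 6×3 + 8×3 + 4×2 + 4×2 = 86

Proposal E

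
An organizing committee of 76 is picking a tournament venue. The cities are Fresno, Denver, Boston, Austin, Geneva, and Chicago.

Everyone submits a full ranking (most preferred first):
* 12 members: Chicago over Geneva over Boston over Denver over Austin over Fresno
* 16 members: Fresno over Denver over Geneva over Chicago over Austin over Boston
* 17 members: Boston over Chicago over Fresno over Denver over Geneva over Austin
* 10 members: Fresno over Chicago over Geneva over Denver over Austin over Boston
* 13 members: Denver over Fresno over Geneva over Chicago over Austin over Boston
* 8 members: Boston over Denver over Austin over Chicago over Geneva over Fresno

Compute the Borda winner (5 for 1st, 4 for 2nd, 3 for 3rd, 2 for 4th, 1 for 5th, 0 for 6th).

Fresno: 12×0 + 16×5 + 17×3 + 10×5 + 13×4 + 8×0 = 233
Denver: 12×2 + 16×4 + 17×2 + 10×2 + 13×5 + 8×4 = 239
Boston: 12×3 + 16×0 + 17×5 + 10×0 + 13×0 + 8×5 = 161
Austin: 12×1 + 16×1 + 17×0 + 10×1 + 13×1 + 8×3 = 75
Geneva: 12×4 + 16×3 + 17×1 + 10×3 + 13×3 + 8×1 = 190
Chicago: 12×5 + 16×2 + 17×4 + 10×4 + 13×2 + 8×2 = 242

Chicago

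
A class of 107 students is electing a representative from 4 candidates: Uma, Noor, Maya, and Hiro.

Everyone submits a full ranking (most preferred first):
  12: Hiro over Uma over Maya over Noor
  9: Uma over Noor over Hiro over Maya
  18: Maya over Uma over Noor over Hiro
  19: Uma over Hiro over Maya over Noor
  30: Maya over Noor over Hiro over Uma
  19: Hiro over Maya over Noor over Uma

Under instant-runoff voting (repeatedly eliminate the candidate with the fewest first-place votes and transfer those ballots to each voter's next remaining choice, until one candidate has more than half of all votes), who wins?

Round 1: Uma 28, Noor 0, Maya 48, Hiro 31. Noor eliminated.
Round 2: Uma 28, Maya 48, Hiro 31. Uma eliminated.
Round 3: Maya 48, Hiro 59. Hiro has a majority (≥54).

Hiro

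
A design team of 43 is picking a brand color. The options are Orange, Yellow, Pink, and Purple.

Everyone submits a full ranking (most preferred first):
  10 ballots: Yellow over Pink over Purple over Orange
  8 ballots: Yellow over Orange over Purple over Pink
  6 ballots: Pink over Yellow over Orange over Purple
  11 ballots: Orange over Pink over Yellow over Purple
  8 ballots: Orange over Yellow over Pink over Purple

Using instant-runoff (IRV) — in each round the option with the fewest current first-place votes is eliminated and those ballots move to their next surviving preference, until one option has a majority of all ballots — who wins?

Yellow

Round 1: Orange 19, Yellow 18, Pink 6, Purple 0. Purple eliminated.
Round 2: Orange 19, Yellow 18, Pink 6. Pink eliminated.
Round 3: Orange 19, Yellow 24. Yellow has a majority (≥22).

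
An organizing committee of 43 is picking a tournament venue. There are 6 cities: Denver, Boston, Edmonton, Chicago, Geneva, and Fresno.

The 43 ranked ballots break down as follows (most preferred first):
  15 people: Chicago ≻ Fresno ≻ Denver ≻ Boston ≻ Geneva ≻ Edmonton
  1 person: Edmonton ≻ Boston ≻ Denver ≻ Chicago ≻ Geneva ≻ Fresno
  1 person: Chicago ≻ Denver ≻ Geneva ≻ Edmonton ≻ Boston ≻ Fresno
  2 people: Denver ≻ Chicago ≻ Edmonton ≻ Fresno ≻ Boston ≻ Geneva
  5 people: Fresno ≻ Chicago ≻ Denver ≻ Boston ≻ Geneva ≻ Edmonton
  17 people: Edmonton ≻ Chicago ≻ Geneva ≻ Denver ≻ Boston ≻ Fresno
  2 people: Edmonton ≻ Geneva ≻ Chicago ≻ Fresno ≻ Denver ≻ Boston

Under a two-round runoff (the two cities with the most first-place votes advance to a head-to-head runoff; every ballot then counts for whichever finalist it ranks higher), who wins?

Chicago

Round 1 first-place votes: Denver 2, Boston 0, Edmonton 20, Chicago 16, Geneva 0, Fresno 5. Edmonton and Chicago advance.
Runoff: Edmonton is ranked above Chicago on 20 ballots, Chicago above Edmonton on 23.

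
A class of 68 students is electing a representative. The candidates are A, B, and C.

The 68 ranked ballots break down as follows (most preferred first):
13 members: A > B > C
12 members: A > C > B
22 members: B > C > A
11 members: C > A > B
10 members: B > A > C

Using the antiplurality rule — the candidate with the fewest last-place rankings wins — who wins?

Last-place votes: A 22, B 23, C 23.

A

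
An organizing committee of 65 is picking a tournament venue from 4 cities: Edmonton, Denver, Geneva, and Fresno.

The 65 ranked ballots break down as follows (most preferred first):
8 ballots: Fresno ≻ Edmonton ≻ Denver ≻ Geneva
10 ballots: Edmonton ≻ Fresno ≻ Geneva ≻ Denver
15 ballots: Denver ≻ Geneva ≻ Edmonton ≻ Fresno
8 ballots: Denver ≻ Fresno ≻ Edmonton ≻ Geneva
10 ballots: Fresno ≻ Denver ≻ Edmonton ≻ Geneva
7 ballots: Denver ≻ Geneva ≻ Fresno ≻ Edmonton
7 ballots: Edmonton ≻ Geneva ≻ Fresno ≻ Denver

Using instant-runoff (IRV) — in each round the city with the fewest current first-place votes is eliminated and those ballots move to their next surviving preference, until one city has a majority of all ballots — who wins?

Round 1: Edmonton 17, Denver 30, Geneva 0, Fresno 18. Geneva eliminated.
Round 2: Edmonton 17, Denver 30, Fresno 18. Edmonton eliminated.
Round 3: Denver 30, Fresno 35. Fresno has a majority (≥33).

Fresno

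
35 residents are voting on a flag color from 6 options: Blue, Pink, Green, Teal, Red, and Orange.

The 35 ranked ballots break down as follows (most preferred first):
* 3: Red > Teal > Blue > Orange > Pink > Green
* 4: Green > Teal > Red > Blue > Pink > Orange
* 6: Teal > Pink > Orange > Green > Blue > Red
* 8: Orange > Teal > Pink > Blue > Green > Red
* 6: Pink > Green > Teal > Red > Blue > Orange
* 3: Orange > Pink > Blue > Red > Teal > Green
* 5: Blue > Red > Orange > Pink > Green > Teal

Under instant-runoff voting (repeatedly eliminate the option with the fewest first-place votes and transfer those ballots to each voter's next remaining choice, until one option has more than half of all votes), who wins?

Teal

Round 1: Blue 5, Pink 6, Green 4, Teal 6, Red 3, Orange 11. Red eliminated.
Round 2: Blue 5, Pink 6, Green 4, Teal 9, Orange 11. Green eliminated.
Round 3: Blue 5, Pink 6, Teal 13, Orange 11. Blue eliminated.
Round 4: Pink 6, Teal 13, Orange 16. Pink eliminated.
Round 5: Teal 19, Orange 16. Teal has a majority (≥18).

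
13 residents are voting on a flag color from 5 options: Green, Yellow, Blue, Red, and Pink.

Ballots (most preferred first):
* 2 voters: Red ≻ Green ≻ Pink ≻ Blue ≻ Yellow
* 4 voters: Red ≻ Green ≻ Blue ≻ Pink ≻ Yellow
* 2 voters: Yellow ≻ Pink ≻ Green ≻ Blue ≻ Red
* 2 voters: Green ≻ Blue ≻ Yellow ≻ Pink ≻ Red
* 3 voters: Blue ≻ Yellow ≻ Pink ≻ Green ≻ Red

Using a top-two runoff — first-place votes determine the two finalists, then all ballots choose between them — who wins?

Round 1 first-place votes: Green 2, Yellow 2, Blue 3, Red 6, Pink 0. Red and Blue advance.
Runoff: Red is ranked above Blue on 6 ballots, Blue above Red on 7.

Blue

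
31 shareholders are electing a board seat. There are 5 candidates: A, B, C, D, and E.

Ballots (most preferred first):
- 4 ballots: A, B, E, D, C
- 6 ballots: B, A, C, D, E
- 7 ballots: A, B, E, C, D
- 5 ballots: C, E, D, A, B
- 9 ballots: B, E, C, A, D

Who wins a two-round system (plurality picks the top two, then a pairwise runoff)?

A

Round 1 first-place votes: A 11, B 15, C 5, D 0, E 0. B and A advance.
Runoff: B is ranked above A on 15 ballots, A above B on 16.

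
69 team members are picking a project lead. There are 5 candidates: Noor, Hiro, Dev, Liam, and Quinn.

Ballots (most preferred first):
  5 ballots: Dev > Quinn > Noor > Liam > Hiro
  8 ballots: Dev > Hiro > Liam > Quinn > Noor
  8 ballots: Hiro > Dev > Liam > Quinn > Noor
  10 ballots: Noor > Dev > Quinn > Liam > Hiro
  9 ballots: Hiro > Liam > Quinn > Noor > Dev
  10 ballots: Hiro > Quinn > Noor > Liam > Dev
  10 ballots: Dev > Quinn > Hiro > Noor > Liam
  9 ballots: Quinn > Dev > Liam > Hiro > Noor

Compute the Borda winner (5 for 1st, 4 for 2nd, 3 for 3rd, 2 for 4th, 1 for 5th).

Dev

Noor: 5×3 + 8×1 + 8×1 + 10×5 + 9×2 + 10×3 + 10×2 + 9×1 = 158
Hiro: 5×1 + 8×4 + 8×5 + 10×1 + 9×5 + 10×5 + 10×3 + 9×2 = 230
Dev: 5×5 + 8×5 + 8×4 + 10×4 + 9×1 + 10×1 + 10×5 + 9×4 = 242
Liam: 5×2 + 8×3 + 8×3 + 10×2 + 9×4 + 10×2 + 10×1 + 9×3 = 171
Quinn: 5×4 + 8×2 + 8×2 + 10×3 + 9×3 + 10×4 + 10×4 + 9×5 = 234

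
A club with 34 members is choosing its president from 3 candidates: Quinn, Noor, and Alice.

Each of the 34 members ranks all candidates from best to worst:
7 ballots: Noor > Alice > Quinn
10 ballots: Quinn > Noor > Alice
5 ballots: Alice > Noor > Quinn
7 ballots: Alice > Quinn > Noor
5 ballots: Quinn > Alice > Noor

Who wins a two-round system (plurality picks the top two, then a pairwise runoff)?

Alice

Round 1 first-place votes: Quinn 15, Noor 7, Alice 12. Quinn and Alice advance.
Runoff: Quinn is ranked above Alice on 15 ballots, Alice above Quinn on 19.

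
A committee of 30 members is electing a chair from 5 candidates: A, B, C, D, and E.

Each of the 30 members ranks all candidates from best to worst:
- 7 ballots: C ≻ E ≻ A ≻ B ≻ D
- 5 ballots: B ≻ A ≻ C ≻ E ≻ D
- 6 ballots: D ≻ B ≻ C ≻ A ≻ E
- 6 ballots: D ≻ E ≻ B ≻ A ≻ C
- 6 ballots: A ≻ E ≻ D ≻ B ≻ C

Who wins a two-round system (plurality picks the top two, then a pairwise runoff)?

D

Round 1 first-place votes: A 6, B 5, C 7, D 12, E 0. D and C advance.
Runoff: D is ranked above C on 18 ballots, C above D on 12.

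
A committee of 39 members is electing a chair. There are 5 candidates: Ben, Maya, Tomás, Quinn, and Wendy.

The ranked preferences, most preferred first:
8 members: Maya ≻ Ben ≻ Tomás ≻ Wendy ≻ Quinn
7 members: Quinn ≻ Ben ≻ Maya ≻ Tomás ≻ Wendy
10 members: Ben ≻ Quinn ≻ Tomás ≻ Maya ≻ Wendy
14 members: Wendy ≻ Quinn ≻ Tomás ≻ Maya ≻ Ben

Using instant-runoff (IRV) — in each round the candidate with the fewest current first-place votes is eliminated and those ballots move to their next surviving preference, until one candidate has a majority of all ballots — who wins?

Round 1: Ben 10, Maya 8, Tomás 0, Quinn 7, Wendy 14. Tomás eliminated.
Round 2: Ben 10, Maya 8, Quinn 7, Wendy 14. Quinn eliminated.
Round 3: Ben 17, Maya 8, Wendy 14. Maya eliminated.
Round 4: Ben 25, Wendy 14. Ben has a majority (≥20).

Ben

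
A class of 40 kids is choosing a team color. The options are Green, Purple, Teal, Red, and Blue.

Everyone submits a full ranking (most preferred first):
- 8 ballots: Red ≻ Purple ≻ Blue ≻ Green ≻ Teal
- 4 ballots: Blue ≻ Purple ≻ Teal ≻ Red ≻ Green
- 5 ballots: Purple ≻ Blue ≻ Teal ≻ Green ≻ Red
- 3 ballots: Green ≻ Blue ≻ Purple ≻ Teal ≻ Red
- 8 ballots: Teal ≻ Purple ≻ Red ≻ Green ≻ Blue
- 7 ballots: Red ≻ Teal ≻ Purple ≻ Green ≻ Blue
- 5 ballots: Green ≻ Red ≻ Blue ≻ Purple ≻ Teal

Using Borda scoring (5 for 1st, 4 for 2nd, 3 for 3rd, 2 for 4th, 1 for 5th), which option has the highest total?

Green: 8×2 + 4×1 + 5×2 + 3×5 + 8×2 + 7×2 + 5×5 = 100
Purple: 8×4 + 4×4 + 5×5 + 3×3 + 8×4 + 7×3 + 5×2 = 145
Teal: 8×1 + 4×3 + 5×3 + 3×2 + 8×5 + 7×4 + 5×1 = 114
Red: 8×5 + 4×2 + 5×1 + 3×1 + 8×3 + 7×5 + 5×4 = 135
Blue: 8×3 + 4×5 + 5×4 + 3×4 + 8×1 + 7×1 + 5×3 = 106

Purple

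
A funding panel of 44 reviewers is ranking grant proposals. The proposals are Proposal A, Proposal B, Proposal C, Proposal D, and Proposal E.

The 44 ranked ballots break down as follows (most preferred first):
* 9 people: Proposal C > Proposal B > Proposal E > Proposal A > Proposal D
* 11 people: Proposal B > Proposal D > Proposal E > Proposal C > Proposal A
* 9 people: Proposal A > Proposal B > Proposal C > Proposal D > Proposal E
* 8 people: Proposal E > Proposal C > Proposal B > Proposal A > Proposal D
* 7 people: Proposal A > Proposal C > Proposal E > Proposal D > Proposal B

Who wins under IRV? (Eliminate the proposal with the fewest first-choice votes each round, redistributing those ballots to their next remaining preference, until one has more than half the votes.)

Proposal C

Round 1: Proposal A 16, Proposal B 11, Proposal C 9, Proposal D 0, Proposal E 8. Proposal D eliminated.
Round 2: Proposal A 16, Proposal B 11, Proposal C 9, Proposal E 8. Proposal E eliminated.
Round 3: Proposal A 16, Proposal B 11, Proposal C 17. Proposal B eliminated.
Round 4: Proposal A 16, Proposal C 28. Proposal C has a majority (≥23).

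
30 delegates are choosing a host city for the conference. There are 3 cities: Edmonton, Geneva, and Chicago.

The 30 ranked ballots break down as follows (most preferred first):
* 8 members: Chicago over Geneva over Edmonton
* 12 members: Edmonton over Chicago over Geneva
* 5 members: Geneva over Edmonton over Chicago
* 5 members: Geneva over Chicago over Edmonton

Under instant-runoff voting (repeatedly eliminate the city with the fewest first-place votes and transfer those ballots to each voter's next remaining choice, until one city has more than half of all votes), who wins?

Geneva

Round 1: Edmonton 12, Geneva 10, Chicago 8. Chicago eliminated.
Round 2: Edmonton 12, Geneva 18. Geneva has a majority (≥16).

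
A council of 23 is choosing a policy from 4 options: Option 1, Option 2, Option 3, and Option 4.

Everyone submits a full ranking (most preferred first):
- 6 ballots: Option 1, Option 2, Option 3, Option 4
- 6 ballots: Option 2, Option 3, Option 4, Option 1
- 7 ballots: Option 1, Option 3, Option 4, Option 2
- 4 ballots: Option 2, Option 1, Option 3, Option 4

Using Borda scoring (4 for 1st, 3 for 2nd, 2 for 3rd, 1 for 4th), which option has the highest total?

Option 1

Option 1: 6×4 + 6×1 + 7×4 + 4×3 = 70
Option 2: 6×3 + 6×4 + 7×1 + 4×4 = 65
Option 3: 6×2 + 6×3 + 7×3 + 4×2 = 59
Option 4: 6×1 + 6×2 + 7×2 + 4×1 = 36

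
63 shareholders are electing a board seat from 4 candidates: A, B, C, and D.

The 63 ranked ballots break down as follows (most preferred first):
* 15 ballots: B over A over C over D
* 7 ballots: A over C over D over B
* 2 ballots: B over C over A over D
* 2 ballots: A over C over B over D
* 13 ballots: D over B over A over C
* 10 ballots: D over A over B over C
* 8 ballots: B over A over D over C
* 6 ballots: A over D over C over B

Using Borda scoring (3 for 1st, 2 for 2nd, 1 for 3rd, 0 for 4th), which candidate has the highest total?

A: 15×2 + 7×3 + 2×1 + 2×3 + 13×1 + 10×2 + 8×2 + 6×3 = 126
B: 15×3 + 7×0 + 2×3 + 2×1 + 13×2 + 10×1 + 8×3 + 6×0 = 113
C: 15×1 + 7×2 + 2×2 + 2×2 + 13×0 + 10×0 + 8×0 + 6×1 = 43
D: 15×0 + 7×1 + 2×0 + 2×0 + 13×3 + 10×3 + 8×1 + 6×2 = 96

A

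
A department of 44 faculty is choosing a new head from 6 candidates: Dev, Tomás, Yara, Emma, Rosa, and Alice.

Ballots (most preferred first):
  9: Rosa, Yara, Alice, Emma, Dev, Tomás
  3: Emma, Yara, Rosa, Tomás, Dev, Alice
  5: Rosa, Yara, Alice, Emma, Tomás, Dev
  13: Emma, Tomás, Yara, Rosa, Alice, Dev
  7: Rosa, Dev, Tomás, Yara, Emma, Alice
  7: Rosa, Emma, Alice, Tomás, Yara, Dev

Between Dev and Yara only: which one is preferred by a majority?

Dev is ranked above Yara on 7 ballots; Yara above Dev on 37.

Yara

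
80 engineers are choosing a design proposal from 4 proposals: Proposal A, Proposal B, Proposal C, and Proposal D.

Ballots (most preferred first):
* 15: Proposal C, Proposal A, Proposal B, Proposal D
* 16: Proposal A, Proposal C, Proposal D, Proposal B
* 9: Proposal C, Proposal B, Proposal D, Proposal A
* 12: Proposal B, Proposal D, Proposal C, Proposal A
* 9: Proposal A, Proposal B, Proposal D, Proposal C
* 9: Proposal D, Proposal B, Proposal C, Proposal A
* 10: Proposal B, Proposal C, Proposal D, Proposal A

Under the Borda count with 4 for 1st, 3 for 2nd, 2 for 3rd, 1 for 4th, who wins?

Proposal A: 15×3 + 16×4 + 9×1 + 12×1 + 9×4 + 9×1 + 10×1 = 185
Proposal B: 15×2 + 16×1 + 9×3 + 12×4 + 9×3 + 9×3 + 10×4 = 215
Proposal C: 15×4 + 16×3 + 9×4 + 12×2 + 9×1 + 9×2 + 10×3 = 225
Proposal D: 15×1 + 16×2 + 9×2 + 12×3 + 9×2 + 9×4 + 10×2 = 175

Proposal C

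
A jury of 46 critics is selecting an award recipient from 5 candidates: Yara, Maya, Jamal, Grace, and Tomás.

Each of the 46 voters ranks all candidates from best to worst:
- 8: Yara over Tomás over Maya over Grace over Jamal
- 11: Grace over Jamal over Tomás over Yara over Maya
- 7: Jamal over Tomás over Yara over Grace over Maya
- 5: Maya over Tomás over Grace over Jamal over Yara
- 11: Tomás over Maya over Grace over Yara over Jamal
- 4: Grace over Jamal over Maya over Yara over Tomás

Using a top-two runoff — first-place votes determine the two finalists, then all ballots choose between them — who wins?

Round 1 first-place votes: Yara 8, Maya 5, Jamal 7, Grace 15, Tomás 11. Grace and Tomás advance.
Runoff: Grace is ranked above Tomás on 15 ballots, Tomás above Grace on 31.

Tomás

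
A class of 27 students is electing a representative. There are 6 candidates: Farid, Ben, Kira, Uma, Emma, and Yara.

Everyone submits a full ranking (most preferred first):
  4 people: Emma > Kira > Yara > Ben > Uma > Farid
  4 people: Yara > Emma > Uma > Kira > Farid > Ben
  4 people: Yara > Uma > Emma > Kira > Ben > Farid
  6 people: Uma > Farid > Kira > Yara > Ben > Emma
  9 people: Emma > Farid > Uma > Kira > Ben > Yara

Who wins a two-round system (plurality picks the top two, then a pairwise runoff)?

Yara

Round 1 first-place votes: Farid 0, Ben 0, Kira 0, Uma 6, Emma 13, Yara 8. Emma and Yara advance.
Runoff: Emma is ranked above Yara on 13 ballots, Yara above Emma on 14.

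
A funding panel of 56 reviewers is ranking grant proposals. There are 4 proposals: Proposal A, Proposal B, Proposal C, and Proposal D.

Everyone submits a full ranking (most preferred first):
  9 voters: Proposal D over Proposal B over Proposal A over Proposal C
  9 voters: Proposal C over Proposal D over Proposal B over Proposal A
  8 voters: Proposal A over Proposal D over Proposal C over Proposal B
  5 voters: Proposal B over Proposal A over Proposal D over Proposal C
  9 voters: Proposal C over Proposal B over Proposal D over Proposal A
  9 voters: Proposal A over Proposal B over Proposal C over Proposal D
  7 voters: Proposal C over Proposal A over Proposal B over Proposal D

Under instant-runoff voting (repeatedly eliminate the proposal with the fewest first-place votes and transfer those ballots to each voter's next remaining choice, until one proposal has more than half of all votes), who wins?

Proposal A

Round 1: Proposal A 17, Proposal B 5, Proposal C 25, Proposal D 9. Proposal B eliminated.
Round 2: Proposal A 22, Proposal C 25, Proposal D 9. Proposal D eliminated.
Round 3: Proposal A 31, Proposal C 25. Proposal A has a majority (≥29).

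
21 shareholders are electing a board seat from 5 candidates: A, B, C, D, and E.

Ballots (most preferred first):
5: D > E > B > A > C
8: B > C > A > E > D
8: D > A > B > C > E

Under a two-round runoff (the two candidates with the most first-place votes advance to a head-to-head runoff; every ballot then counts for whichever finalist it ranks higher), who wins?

Round 1 first-place votes: A 0, B 8, C 0, D 13, E 0. D and B advance.
Runoff: D is ranked above B on 13 ballots, B above D on 8.

D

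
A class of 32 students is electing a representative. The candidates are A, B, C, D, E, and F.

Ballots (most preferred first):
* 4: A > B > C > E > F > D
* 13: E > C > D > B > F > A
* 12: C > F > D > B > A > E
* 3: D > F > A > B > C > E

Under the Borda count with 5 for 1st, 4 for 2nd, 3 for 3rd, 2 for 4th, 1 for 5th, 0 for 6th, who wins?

C

A: 4×5 + 13×0 + 12×1 + 3×3 = 41
B: 4×4 + 13×2 + 12×2 + 3×2 = 72
C: 4×3 + 13×4 + 12×5 + 3×1 = 127
D: 4×0 + 13×3 + 12×3 + 3×5 = 90
E: 4×2 + 13×5 + 12×0 + 3×0 = 73
F: 4×1 + 13×1 + 12×4 + 3×4 = 77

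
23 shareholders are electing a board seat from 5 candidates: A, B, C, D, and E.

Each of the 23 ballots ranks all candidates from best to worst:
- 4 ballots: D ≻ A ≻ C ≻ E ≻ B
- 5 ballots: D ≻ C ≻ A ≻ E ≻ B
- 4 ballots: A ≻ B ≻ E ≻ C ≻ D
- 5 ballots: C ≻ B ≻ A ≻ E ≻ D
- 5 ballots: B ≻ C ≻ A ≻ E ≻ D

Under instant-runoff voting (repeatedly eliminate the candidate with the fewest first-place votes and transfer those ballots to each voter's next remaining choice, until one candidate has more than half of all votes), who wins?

Round 1: A 4, B 5, C 5, D 9, E 0. E eliminated.
Round 2: A 4, B 5, C 5, D 9. A eliminated.
Round 3: B 9, C 5, D 9. C eliminated.
Round 4: B 14, D 9. B has a majority (≥12).

B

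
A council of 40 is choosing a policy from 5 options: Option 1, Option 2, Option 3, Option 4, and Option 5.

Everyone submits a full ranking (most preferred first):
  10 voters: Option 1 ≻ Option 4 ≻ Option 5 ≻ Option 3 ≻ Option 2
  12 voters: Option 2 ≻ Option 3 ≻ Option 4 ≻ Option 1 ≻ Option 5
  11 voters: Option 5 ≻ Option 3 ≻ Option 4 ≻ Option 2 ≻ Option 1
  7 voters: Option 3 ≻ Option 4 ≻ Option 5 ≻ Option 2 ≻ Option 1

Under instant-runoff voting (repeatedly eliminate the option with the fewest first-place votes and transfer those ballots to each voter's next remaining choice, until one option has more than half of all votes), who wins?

Option 5

Round 1: Option 1 10, Option 2 12, Option 3 7, Option 4 0, Option 5 11. Option 4 eliminated.
Round 2: Option 1 10, Option 2 12, Option 3 7, Option 5 11. Option 3 eliminated.
Round 3: Option 1 10, Option 2 12, Option 5 18. Option 1 eliminated.
Round 4: Option 2 12, Option 5 28. Option 5 has a majority (≥21).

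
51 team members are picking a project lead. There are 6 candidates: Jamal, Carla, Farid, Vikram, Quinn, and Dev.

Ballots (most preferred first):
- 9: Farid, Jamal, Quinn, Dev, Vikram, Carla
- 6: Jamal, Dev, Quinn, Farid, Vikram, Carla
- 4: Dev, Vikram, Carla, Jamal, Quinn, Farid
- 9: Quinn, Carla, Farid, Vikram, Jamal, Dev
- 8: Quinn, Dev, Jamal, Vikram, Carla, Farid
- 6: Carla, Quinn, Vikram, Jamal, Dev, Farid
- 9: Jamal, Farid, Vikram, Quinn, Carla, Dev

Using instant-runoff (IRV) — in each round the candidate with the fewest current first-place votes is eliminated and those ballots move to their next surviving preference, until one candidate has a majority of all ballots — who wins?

Round 1: Jamal 15, Carla 6, Farid 9, Vikram 0, Quinn 17, Dev 4. Vikram eliminated.
Round 2: Jamal 15, Carla 6, Farid 9, Quinn 17, Dev 4. Dev eliminated.
Round 3: Jamal 15, Carla 10, Farid 9, Quinn 17. Farid eliminated.
Round 4: Jamal 24, Carla 10, Quinn 17. Carla eliminated.
Round 5: Jamal 28, Quinn 23. Jamal has a majority (≥26).

Jamal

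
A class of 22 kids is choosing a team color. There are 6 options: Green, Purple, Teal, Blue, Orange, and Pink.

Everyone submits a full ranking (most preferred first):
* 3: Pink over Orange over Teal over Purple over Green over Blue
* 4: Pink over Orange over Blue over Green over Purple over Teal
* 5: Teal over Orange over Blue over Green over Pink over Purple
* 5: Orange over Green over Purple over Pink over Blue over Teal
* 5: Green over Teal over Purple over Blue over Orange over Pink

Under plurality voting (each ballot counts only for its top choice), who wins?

Pink

First-place votes: Green 5, Purple 0, Teal 5, Blue 0, Orange 5, Pink 7.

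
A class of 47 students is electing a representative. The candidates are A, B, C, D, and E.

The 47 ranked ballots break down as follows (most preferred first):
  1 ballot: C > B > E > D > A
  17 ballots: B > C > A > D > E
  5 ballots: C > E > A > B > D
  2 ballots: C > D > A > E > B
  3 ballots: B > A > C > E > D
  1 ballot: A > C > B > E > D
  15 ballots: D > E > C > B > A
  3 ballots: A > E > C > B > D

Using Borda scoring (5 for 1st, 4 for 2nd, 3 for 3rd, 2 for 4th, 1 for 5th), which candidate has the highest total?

C

A: 1×1 + 17×3 + 5×3 + 2×3 + 3×4 + 1×5 + 15×1 + 3×5 = 120
B: 1×4 + 17×5 + 5×2 + 2×1 + 3×5 + 1×3 + 15×2 + 3×2 = 155
C: 1×5 + 17×4 + 5×5 + 2×5 + 3×3 + 1×4 + 15×3 + 3×3 = 175
D: 1×2 + 17×2 + 5×1 + 2×4 + 3×1 + 1×1 + 15×5 + 3×1 = 131
E: 1×3 + 17×1 + 5×4 + 2×2 + 3×2 + 1×2 + 15×4 + 3×4 = 124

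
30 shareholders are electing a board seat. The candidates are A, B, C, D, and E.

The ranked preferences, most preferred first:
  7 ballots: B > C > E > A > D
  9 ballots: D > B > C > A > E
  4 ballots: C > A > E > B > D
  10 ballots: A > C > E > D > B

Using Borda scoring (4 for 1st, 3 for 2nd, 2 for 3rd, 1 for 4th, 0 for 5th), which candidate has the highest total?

C

A: 7×1 + 9×1 + 4×3 + 10×4 = 68
B: 7×4 + 9×3 + 4×1 + 10×0 = 59
C: 7×3 + 9×2 + 4×4 + 10×3 = 85
D: 7×0 + 9×4 + 4×0 + 10×1 = 46
E: 7×2 + 9×0 + 4×2 + 10×2 = 42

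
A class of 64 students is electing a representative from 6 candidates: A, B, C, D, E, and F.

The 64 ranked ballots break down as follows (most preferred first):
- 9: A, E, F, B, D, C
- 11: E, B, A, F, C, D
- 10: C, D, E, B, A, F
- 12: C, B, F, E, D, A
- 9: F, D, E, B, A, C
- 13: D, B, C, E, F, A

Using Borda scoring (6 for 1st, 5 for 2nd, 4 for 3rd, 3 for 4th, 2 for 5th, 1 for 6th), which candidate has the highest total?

A: 9×6 + 11×4 + 10×2 + 12×1 + 9×2 + 13×1 = 161
B: 9×3 + 11×5 + 10×3 + 12×5 + 9×3 + 13×5 = 264
C: 9×1 + 11×2 + 10×6 + 12×6 + 9×1 + 13×4 = 224
D: 9×2 + 11×1 + 10×5 + 12×2 + 9×5 + 13×6 = 226
E: 9×5 + 11×6 + 10×4 + 12×3 + 9×4 + 13×3 = 262
F: 9×4 + 11×3 + 10×1 + 12×4 + 9×6 + 13×2 = 207

B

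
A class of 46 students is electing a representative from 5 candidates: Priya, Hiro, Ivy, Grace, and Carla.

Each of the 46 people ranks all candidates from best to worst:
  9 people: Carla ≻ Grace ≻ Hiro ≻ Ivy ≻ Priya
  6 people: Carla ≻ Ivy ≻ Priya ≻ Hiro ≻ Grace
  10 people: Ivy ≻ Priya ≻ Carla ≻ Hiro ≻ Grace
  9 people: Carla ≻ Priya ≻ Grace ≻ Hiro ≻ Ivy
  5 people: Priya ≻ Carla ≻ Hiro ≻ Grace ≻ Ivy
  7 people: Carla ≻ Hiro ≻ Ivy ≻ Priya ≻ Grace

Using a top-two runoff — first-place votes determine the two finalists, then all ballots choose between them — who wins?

Carla

Round 1 first-place votes: Priya 5, Hiro 0, Ivy 10, Grace 0, Carla 31. Carla and Ivy advance.
Runoff: Carla is ranked above Ivy on 36 ballots, Ivy above Carla on 10.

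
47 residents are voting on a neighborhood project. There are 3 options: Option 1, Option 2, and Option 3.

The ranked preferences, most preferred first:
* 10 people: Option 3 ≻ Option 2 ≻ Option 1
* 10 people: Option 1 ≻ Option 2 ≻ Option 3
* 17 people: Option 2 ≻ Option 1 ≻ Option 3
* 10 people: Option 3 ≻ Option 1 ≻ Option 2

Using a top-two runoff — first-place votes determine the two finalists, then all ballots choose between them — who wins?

Round 1 first-place votes: Option 1 10, Option 2 17, Option 3 20. Option 3 and Option 2 advance.
Runoff: Option 3 is ranked above Option 2 on 20 ballots, Option 2 above Option 3 on 27.

Option 2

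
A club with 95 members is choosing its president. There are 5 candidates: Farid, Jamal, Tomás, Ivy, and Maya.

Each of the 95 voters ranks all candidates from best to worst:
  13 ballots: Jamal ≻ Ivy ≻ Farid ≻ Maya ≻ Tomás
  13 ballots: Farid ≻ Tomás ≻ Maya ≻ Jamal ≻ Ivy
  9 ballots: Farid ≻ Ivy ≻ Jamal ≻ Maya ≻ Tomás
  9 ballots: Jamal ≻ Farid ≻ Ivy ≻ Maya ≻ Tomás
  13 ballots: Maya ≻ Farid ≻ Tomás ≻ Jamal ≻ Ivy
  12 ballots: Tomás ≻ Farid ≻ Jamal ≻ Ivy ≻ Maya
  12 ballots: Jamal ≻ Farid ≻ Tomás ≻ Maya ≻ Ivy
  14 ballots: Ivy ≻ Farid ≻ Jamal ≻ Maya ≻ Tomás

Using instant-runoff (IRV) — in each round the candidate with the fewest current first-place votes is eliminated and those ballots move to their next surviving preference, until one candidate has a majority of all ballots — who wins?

Farid

Round 1: Farid 22, Jamal 34, Tomás 12, Ivy 14, Maya 13. Tomás eliminated.
Round 2: Farid 34, Jamal 34, Ivy 14, Maya 13. Maya eliminated.
Round 3: Farid 47, Jamal 34, Ivy 14. Ivy eliminated.
Round 4: Farid 61, Jamal 34. Farid has a majority (≥48).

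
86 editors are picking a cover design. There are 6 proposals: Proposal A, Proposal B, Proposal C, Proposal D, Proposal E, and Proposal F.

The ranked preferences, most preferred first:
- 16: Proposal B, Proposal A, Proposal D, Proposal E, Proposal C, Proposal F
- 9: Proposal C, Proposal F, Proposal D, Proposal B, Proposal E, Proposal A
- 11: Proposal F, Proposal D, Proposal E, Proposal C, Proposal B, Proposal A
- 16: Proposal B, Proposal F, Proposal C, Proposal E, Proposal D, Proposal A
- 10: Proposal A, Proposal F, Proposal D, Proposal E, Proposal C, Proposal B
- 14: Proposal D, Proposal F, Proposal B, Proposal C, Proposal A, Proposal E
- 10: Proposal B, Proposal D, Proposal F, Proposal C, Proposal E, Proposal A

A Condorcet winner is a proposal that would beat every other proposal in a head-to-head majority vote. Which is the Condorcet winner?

Proposal F vs Proposal A: 60–26
Proposal F vs Proposal B: 44–42
Proposal F vs Proposal C: 61–25
Proposal F vs Proposal D: 46–40
Proposal F vs Proposal E: 70–16
Proposal F beats every other proposal.

Proposal F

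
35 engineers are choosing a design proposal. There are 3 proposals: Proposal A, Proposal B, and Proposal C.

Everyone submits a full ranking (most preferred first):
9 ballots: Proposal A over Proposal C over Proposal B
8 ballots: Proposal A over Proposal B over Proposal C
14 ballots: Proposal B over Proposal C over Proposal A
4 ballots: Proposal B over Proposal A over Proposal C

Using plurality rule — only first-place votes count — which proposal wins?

First-place votes: Proposal A 17, Proposal B 18, Proposal C 0.

Proposal B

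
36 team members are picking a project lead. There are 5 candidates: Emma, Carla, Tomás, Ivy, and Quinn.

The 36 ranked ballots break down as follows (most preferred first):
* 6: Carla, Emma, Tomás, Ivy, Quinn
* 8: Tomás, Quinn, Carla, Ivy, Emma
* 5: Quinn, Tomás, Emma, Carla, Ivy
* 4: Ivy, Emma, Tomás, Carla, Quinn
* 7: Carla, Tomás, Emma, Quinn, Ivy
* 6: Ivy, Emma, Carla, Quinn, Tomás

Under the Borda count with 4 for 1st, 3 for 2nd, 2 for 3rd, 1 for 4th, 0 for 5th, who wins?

Carla

Emma: 6×3 + 8×0 + 5×2 + 4×3 + 7×2 + 6×3 = 72
Carla: 6×4 + 8×2 + 5×1 + 4×1 + 7×4 + 6×2 = 89
Tomás: 6×2 + 8×4 + 5×3 + 4×2 + 7×3 + 6×0 = 88
Ivy: 6×1 + 8×1 + 5×0 + 4×4 + 7×0 + 6×4 = 54
Quinn: 6×0 + 8×3 + 5×4 + 4×0 + 7×1 + 6×1 = 57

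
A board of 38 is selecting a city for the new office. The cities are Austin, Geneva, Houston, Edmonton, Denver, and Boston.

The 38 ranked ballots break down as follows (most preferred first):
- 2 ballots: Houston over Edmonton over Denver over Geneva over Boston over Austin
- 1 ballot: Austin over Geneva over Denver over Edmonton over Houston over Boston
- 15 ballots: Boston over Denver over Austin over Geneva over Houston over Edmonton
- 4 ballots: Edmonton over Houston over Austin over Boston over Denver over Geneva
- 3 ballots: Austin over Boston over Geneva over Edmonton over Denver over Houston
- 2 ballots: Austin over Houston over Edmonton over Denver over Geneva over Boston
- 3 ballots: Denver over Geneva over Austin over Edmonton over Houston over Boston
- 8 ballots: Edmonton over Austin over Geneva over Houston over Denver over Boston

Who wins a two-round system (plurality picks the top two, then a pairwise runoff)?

Round 1 first-place votes: Austin 6, Geneva 0, Houston 2, Edmonton 12, Denver 3, Boston 15. Boston and Edmonton advance.
Runoff: Boston is ranked above Edmonton on 18 ballots, Edmonton above Boston on 20.

Edmonton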